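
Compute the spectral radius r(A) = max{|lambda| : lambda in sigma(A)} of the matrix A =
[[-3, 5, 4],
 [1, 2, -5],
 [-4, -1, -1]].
r(A) ≈ 5.715

The eigenvalues of A are the roots of its characteristic polynomial. With M = A (coefficients from the trace, the sum of principal 2x2 minors, and det A):
  p(λ) = det(λ I - M) = λ^3 + 2λ^2 + λ - 154.
No integer candidate from the rational root theorem (±divisors of 154) is a root, so the roots are irrational. The cubic discriminant is Δ = -640948 < 0, so there is one real root and a complex-conjugate pair. p(4) = -54 and p(5) = 26 have opposite signs, so a root lies in (4, 5); Newton's method refines it to λ ≈ 4.715. Dividing out (λ - (4.715)) leaves approximately λ^2 + 6.715λ + 32.6615. For λ^2 + 6.715λ + 32.6615 the discriminant is -85.5545. It is negative, so the remaining roots are the complex-conjugate pair λ ≈ -3.3575 ± 4.6248i. Their product equals the constant term, so |λ|^2 ≈ 32.6615 and |λ| ≈ 5.715.
Thus the eigenvalues (to 4 decimals) are 4.715 (modulus 4.715); -3.3575 ± 4.6248i (modulus 5.715). The spectral radius is the largest modulus: r(A) ≈ 5.715. (Cross-check: r(A) ≤ ||A||_2 ≈ 7.527; equality holds whenever A is normal, though it can also hold for some non-normal A.)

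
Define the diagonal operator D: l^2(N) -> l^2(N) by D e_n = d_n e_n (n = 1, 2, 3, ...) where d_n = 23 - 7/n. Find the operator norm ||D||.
||D|| = 23

For a diagonal operator on l^2 with entries d_n, ||D|| = sup_n |d_n|. Here d_1 = 16, d_2 = 39/2, ..., and d_n = 23 - 7/n increases monotonically toward 23. All terms lie in [16, 23), so |d_n| = d_n and the supremum is the limit 23, which is not attained by any individual d_n. Hence ||D|| = 23.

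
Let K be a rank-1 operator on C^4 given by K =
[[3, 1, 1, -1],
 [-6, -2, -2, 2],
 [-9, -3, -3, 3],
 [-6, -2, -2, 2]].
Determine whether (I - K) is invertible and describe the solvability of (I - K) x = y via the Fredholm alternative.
(I - K) is invertible (det(I - K) = 1 ≠ 0), so for every y in C^4 the equation (I - K) x = y has a unique solution.

K has rank 1, so it is an outer product K = u v^T: every row of K is a multiple of one row vector. Reading off the entries, u = (-1, 2, 3, 2) and v = (-3, -1, -1, 1) (row i of K equals u_i·v^T). A rank-one matrix u v^T satisfies K u = u (v·u) and kills the (3)-dimensional subspace v^⊥, so its characteristic polynomial is lambda^3 (lambda - v·u) with v·u = tr K = 0. Hence the eigenvalues of I - K are 1 (multiplicity 3) and 1 - (0) = 1, so det(I - K) = 1. (Direct check: I - K =
[[-2, -1, -1, 1],
 [6, 3, 2, -2],
 [9, 3, 4, -3],
 [6, 2, 2, -1]]
has determinant 1.) The finite-dimensional Fredholm alternative says: either (I - K) is invertible, or ker(I - K) ≠ {0} and then range(I - K) = ker((I - K)^*)^⊥, with dim ker(I - K) = dim ker((I - K)^*). Since det(I - K) ≠ 0, 1 is not an eigenvalue of K and ker(I - K) = {0}, so we are in the first case: for every y there is a unique x = (I - K)^(-1) y. Explicitly, by the Sherman–Morrison formula, (I - u v^T)^(-1) = I + u v^T/(1 - v·u), i.e. (I - K)^(-1) = I + K.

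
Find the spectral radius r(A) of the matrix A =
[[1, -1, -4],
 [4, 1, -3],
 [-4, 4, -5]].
r(A) ≈ 6.6907

The eigenvalues of A are the roots of its characteristic polynomial. With M = A (coefficients from the trace, the sum of principal 2x2 minors, and det A):
  p(λ) = det(λ I - M) = λ^3 + 3λ^2 - 9λ + 105.
No integer candidate from the rational root theorem (±divisors of 105) is a root, so the roots are irrational. The cubic discriminant is Δ = -356400 < 0, so there is one real root and a complex-conjugate pair. p(-7) = -28 and p(-6) = 51 have opposite signs, so a root lies in (-7, -6); Newton's method refines it to λ ≈ -6.6907. Dividing out (λ - (-6.6907)) leaves approximately λ^2 - 3.6907λ + 15.6934. For λ^2 - 3.6907λ + 15.6934 the discriminant is -49.1524. It is negative, so the remaining roots are the complex-conjugate pair λ ≈ 1.8454 ± 3.5054i. Their product equals the constant term, so |λ|^2 ≈ 15.6934 and |λ| ≈ 3.9615.
Thus the eigenvalues (to 4 decimals) are -6.6907 (modulus 6.6907); 1.8454 ± 3.5054i (modulus 3.9615). The spectral radius is the largest modulus: r(A) ≈ 6.6907. (Cross-check: r(A) ≤ ||A||_2 ≈ 7.8686; equality holds whenever A is normal, though it can also hold for some non-normal A.)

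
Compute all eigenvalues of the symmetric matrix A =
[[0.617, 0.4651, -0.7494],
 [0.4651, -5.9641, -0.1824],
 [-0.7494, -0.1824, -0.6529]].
sigma(A) ≈ {-6, -1, 1}

A is real symmetric, so its spectrum consists of real eigenvalues. Expanding the characteristic polynomial of the displayed matrix gives
  det(λ I - A) = p(λ) = λ^3 + (6)λ^2 + (-1)λ + (-6).
Solving p(λ) = 0 yields eigenvalues ≈ -6, -1, 1. (A is shown rounded to 4 decimals, so these recover the underlying integer eigenvalues to within that precision.)
Verification: the trace of A = -6 equals the sum of eigenvalues -6, and det(A) ≈ 5.9999 matches the eigenvalue product 6.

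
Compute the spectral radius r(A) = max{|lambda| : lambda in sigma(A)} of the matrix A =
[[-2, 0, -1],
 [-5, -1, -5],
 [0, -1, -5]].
r(A) = (7 + sqrt(29))/2 ≈ 6.1926

The eigenvalues of A are the roots of its characteristic polynomial. With M = A (coefficients from the trace, the sum of principal 2x2 minors, and det A):
  p(λ) = det(λ I - M) = λ^3 + 8λ^2 + 12λ + 5.
By the rational root theorem any rational root is an integer divisor of 5. Testing λ = -1: p(-1) = -1 + 8 - 12 + 5 = 0, so λ = -1 is a root. Dividing out (λ + 1) leaves p(λ) = (λ + 1)(λ^2 + 7λ + 5). For λ^2 + 7λ + 5 the discriminant is 29. It is nonnegative but not a perfect square, so the roots are real and irrational: λ = (-7 ± sqrt(29))/2 ≈ -0.8074, -6.1926.
Thus the eigenvalues (to 4 decimals) are -0.8074 (modulus 0.8074); -6.1926 (modulus 6.1926); -1 (modulus 1). The spectral radius is the largest modulus: r(A) = (7 + sqrt(29))/2 ≈ 6.1926. (Cross-check: r(A) ≤ ||A||_2 ≈ 8.4225; equality holds whenever A is normal, though it can also hold for some non-normal A.)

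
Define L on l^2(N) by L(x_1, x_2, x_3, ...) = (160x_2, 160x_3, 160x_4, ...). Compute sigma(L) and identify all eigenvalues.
sigma(L) = closed disk {z in C : |z| ≤ 160}; sigma_p(L) = open disk {z in C : |z| < 160}

Note L = 160·V where V is the unit left shift (V x)_k = x_{k+1}; so sigma(L) = 160·sigma(V) and ||L|| = 160||V||. ||L x||^2 = 25600sum_{k≥2} |x_k|^2 ≤ 25600||x||^2, with equality on {x : x_1 = 0}, so ||L|| = 160. For any lambda with |lambda| < 160, set r = lambda/160 (|r| < 1); the vector x = (1, r, r^2, ...) is in l^2 and satisfies L x = 160(r, r^2, ...) = lambda x, so lambda is an eigenvalue. On the boundary |lambda| = 160 the geometric series diverges, so no l^2 eigenvector exists, but these lambda lie in the approximate point spectrum. Hence sigma(L) is the closed disk of radius 160 and sigma_p(L) is the open disk.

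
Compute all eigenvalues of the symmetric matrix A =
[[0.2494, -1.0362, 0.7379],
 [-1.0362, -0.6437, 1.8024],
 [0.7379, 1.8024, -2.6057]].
sigma(A) ≈ {-4, 0, 1}

A is real symmetric, so its spectrum consists of real eigenvalues. Expanding the characteristic polynomial of the displayed matrix gives
  det(λ I - A) = p(λ) = λ^3 + (3)λ^2 + (-4)λ + (0).
Solving p(λ) = 0 yields eigenvalues ≈ -4, 0, 1. (A is shown rounded to 4 decimals, so these recover the underlying integer eigenvalues to within that precision.)
Verification: the trace of A = -3 equals the sum of eigenvalues -3, and det(A) ≈ 0.0001 matches the eigenvalue product 0.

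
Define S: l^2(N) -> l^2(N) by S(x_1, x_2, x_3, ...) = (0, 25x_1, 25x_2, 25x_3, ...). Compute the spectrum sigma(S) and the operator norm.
sigma(S) = closed disk {z in C : |z| ≤ 25}; ||S|| = 25

Note S = 25·U where U is the unit right shift (U x)_k = x_{k-1} (with x_0 := 0); so ||S|| = 25||U|| and sigma(S) = 25·sigma(U). ||S x||^2 = sum_{k≥1} |25x_k|^2 = 625||x||^2, so ||S|| = 25 and sigma(S) ⊂ {|z| ≤ 25}. For any |lambda| < 25, the equation (S - lambda I) x = 0 forces x_1 = 0, then 25x_k = lambda x_{k+1} ⇒ x = 0, so S has no eigenvalues. But (S - lambda I) is not surjective for |lambda| < 25: solving (S - lambda I) x = e_1 would require x_n proportional to (lambda/25)^(-n), which is not in l^2. So every |lambda| < 25 lies in the residual spectrum. The boundary |lambda| = 25 is in the approximate point spectrum (the spectrum is closed). Hence sigma(S) is the closed disk of radius 25.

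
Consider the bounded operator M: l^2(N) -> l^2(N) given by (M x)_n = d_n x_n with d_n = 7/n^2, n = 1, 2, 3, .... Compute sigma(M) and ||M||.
sigma(M) = {7/n^2 : n ≥ 1} ∪ {0}; ||M|| = 7

A bounded diagonal operator on l^2 with diagonal entries d_n has spectrum equal to the closure of {d_n : n ≥ 1}: every d_n is an eigenvalue (with eigenvector e_n), so {d_n} ⊂ sigma(M); the spectrum is closed, so its closure is too; and for lambda not in the closure, (M - lambda I) has bounded inverse (the diagonal entries 1/(d_n - lambda) are bounded). For our sequence d_n = 7/n^2, n = 1, 2, 3, ...:
  - {d_n} = {7/n^2 : n ≥ 1}; the only limit point is 0
  - closure = {7/n^2 : n ≥ 1} ∪ {0}
For the norm: a diagonal operator has ||M|| = sup_n |d_n|. Here d_n = 7/n^2 is positive and decreasing, so sup_n |d_n| = d_1 = 7. So ||M|| = 7.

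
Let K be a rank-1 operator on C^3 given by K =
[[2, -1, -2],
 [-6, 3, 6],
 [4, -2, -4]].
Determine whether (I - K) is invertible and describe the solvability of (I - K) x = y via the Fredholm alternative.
(I - K) is singular (det(I - K) = 0, i.e. 1 ∈ sigma(K)). (I - K) x = y is solvable iff y ⊥ ker((I - K)^*) = span{(2, -1, -2)}, i.e. iff 2y_1 - y_2 - 2y_3 = 0. When solvable, the solutions are x = y + c·(1, -3, 2), c arbitrary (ker(I - K) = span{(1, -3, 2)}, dimension 1).

K has rank 1, so it is an outer product K = u v^T: every row of K is a multiple of one row vector. Reading off the entries, u = (1, -3, 2) and v = (2, -1, -2) (row i of K equals u_i·v^T). A rank-one matrix u v^T satisfies K u = u (v·u) and kills the (2)-dimensional subspace v^⊥, so its characteristic polynomial is lambda^2 (lambda - v·u) with v·u = tr K = 1. Hence the eigenvalues of I - K are 1 (multiplicity 2) and 1 - (1) = 0, so det(I - K) = 0. (Direct check: I - K =
[[-1, 1, 2],
 [6, -2, -6],
 [-4, 2, 5]]
has determinant 0.) So 1 is an eigenvalue of K and (I - K) is not invertible. The finite-dimensional Fredholm alternative says: either (I - K) is invertible, or ker(I - K) ≠ {0} and then range(I - K) = ker((I - K)^*)^⊥, with dim ker(I - K) = dim ker((I - K)^*). We are in the second case, so we need both kernels. Kernel of I - K: (I - K) u = u - u (v·u) = u - u = 0, so ker(I - K) = span{u} = span{(1, -3, 2)} (it is exactly 1-dimensional because rank(I - K) = 2). Kernel of the adjoint: K is real, so (I - K)^* = I - K^T = I - v u^T, and (I - v u^T) v = v - v (u·v) = 0; hence ker((I - K)^*) = span{v} = span{(2, -1, -2)}. Therefore (I - K) x = y is solvable iff <y, v> = 0, i.e. iff 2y_1 - y_2 - 2y_3 = 0. When this holds, K y = u (v·y) = 0, so (I - K) y = y and x = y is a particular solution; the full solution set is the line x = y + c·u = y + c·(1, -3, 2), c ∈ C.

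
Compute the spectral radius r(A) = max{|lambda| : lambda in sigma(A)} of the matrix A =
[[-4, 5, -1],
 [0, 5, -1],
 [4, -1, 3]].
r(A) = 4

The eigenvalues of A are the roots of its characteristic polynomial. With M = A (coefficients from the trace, the sum of principal 2x2 minors, and det A):
  p(λ) = det(λ I - M) = λ^3 - 4λ^2 - 14λ + 56.
By the rational root theorem any rational root is an integer divisor of 56. Testing λ = 4: p(4) = 64 - 64 - 56 + 56 = 0, so λ = 4 is a root. Dividing out (λ - 4) leaves p(λ) = (λ - 4)(λ^2 - 14). For λ^2 - 14 the discriminant is 56. It is nonnegative but not a perfect square, so the roots are real and irrational: λ = ± sqrt(56)/2 ≈ 3.7417, -3.7417.
Thus the eigenvalues (to 4 decimals) are 3.7417 (modulus 3.7417); -3.7417 (modulus 3.7417); 4 (modulus 4). The spectral radius is the largest modulus: r(A) = 4. (Cross-check: r(A) ≤ ||A||_2 ≈ 8.5791; equality holds whenever A is normal, though it can also hold for some non-normal A.)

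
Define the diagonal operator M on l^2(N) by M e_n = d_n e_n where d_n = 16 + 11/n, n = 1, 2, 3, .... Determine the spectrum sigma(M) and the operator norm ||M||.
sigma(M) = {16 + 11/n : n ≥ 1} ∪ {16}; ||M|| = 27

A bounded diagonal operator on l^2 with diagonal entries d_n has spectrum equal to the closure of {d_n : n ≥ 1}: every d_n is an eigenvalue (with eigenvector e_n), so {d_n} ⊂ sigma(M); the spectrum is closed, so its closure is too; and for lambda not in the closure, (M - lambda I) has bounded inverse (the diagonal entries 1/(d_n - lambda) are bounded). For our sequence d_n = 16 + 11/n, n = 1, 2, 3, ...:
  - {d_n} = {16 + 11/n : n ≥ 1}; the only limit point is 16
  - closure = {16 + 11/n : n ≥ 1} ∪ {16}
For the norm: a diagonal operator has ||M|| = sup_n |d_n|. Here d_n = 16 + 11/n is positive and decreasing, so sup_n |d_n| = d_1 = 16 + 11 = 27. So ||M|| = 27.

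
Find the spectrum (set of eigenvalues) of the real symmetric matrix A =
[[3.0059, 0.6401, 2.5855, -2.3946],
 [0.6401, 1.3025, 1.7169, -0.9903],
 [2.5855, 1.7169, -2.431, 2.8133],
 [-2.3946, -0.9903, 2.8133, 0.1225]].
sigma(A) ≈ {-6, 1, 2, 5}

A is real symmetric, so its spectrum consists of real eigenvalues. Expanding the characteristic polynomial of the displayed matrix gives
  det(λ I - A) = p(λ) = λ^4 + (-2)λ^3 + (-31)λ^2 + (91.9989)λ + (-59.9975).
Solving p(λ) = 0 yields eigenvalues ≈ -6, 1, 2, 5. (A is shown rounded to 4 decimals, so these recover the underlying integer eigenvalues to within that precision.)
Verification: the trace of A = 2 equals the sum of eigenvalues 2, and det(A) ≈ -59.9975 matches the eigenvalue product -60.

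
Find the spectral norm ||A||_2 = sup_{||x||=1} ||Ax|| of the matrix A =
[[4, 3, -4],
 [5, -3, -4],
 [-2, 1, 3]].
||A||_2 ≈ 9.2485 (= sqrt(largest eigenvalue of A^T A))

||A||_2 = sigma_max(A) = sqrt(lambda_max(A^T A)). Form the symmetric matrix M = A^T A =
[[45, -5, -42],
 [-5, 19, 3],
 [-42, 3, 41]].
Its characteristic polynomial (trace, sum of principal 2x2 minors, determinant of M give the coefficients) is
  p(λ) = det(λ I - M) = λ^3 - 105λ^2 + 1681λ - 1369.
No integer candidate from the rational root theorem (±divisors of 1369) is a root, so the roots are irrational. The cubic discriminant is Δ = 10113277424 > 0, so there are three distinct real roots. p(0) = -1369 and p(1) = 208 have opposite signs, so a root lies in (0, 1); Newton's method refines it to λ ≈ 0.8602. p(18) = 701 and p(19) = -476 have opposite signs, so a root lies in (18, 19); Newton's method refines it to λ ≈ 18.6056. p(85) = -2984 and p(86) = 2673 have opposite signs, so a root lies in (85, 86); Newton's method refines it to λ ≈ 85.5342. Check (Vieta): the three roots sum to 105, matching tr M = 105.
So the eigenvalues of A^T A are ≈ 0.8602, 18.6056, 85.5342 (all ≥ 0, as they must be for A^T A). The largest is λ_max ≈ 85.5342, hence ||A||_2 = sqrt(λ_max) ≈ 9.2485.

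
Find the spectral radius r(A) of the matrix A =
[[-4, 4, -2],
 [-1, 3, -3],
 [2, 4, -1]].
r(A) ≈ 3.6487

The eigenvalues of A are the roots of its characteristic polynomial. With M = A (coefficients from the trace, the sum of principal 2x2 minors, and det A):
  p(λ) = det(λ I - M) = λ^3 + 2λ^2 + 9λ + 44.
No integer candidate from the rational root theorem (±divisors of 44) is a root, so the roots are irrational. The cubic discriminant is Δ = -42016 < 0, so there is one real root and a complex-conjugate pair. p(-4) = -24 and p(-3) = 8 have opposite signs, so a root lies in (-4, -3); Newton's method refines it to λ ≈ -3.305. Dividing out (λ - (-3.305)) leaves approximately λ^2 - 1.305λ + 13.3131. For λ^2 - 1.305λ + 13.3131 the discriminant is -51.5493. It is negative, so the remaining roots are the complex-conjugate pair λ ≈ 0.6525 ± 3.5899i. Their product equals the constant term, so |λ|^2 ≈ 13.3131 and |λ| ≈ 3.6487.
Thus the eigenvalues (to 4 decimals) are -3.305 (modulus 3.305); 0.6525 ± 3.5899i (modulus 3.6487). The spectral radius is the largest modulus: r(A) ≈ 3.6487. (Cross-check: r(A) ≤ ||A||_2 ≈ 7.6017; equality holds whenever A is normal, though it can also hold for some non-normal A.)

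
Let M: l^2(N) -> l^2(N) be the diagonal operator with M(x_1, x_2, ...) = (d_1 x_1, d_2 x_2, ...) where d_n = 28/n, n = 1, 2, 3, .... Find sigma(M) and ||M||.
sigma(M) = {28/n : n ≥ 1} ∪ {0}; ||M|| = 28

A bounded diagonal operator on l^2 with diagonal entries d_n has spectrum equal to the closure of {d_n : n ≥ 1}: every d_n is an eigenvalue (with eigenvector e_n), so {d_n} ⊂ sigma(M); the spectrum is closed, so its closure is too; and for lambda not in the closure, (M - lambda I) has bounded inverse (the diagonal entries 1/(d_n - lambda) are bounded). For our sequence d_n = 28/n, n = 1, 2, 3, ...:
  - {d_n} = {28/n : n ≥ 1}; the only limit point is 0
  - closure = {28/n : n ≥ 1} ∪ {0}
For the norm: a diagonal operator has ||M|| = sup_n |d_n|. Here d_n = 28/n is positive and decreasing, so sup_n |d_n| = d_1 = 28. So ||M|| = 28.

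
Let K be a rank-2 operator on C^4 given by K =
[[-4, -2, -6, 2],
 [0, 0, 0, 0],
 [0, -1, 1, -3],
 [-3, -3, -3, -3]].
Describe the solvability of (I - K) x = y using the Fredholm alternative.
(I - K) is invertible (det(I - K) = 9 ≠ 0), so for every y in C^4 the equation (I - K) x = y has a unique solution.

K has rank 2 and factors as K = U V^T = u1 v1^T + u2 v2^T with u1 = (2, 0, 1, 3), v1 = (-1, -1, -1, -1), u2 = (2, 0, -1, 0), v2 = (-1, 0, -2, 2) (multiplying out reproduces the displayed K). The nonzero eigenvalues of U V^T coincide with those of the 2 x 2 matrix G = V^T U = [[v1·u1, v1·u2], [v2·u1, v2·u2]] = [[-6, -1], [2, 0]], and by the Sylvester determinant identity det(I_4 - U V^T) = det(I_2 - V^T U) = det([[7, 1], [-2, 1]]) = (7)(1) - (1)(-2) = 9. (Direct check: I - K =
[[5, 2, 6, -2],
 [0, 1, 0, 0],
 [0, 1, 0, 3],
 [3, 3, 3, 4]]
has determinant 9.) The finite-dimensional Fredholm alternative says: either (I - K) is invertible, or ker(I - K) ≠ {0} and then range(I - K) = ker((I - K)^*)^⊥, with dim ker(I - K) = dim ker((I - K)^*). Since det(I - K) ≠ 0, 1 is not an eigenvalue of K and ker(I - K) = {0}, so we are in the first case: for every y there is a unique x = (I - K)^(-1) y. (Explicitly, by the Woodbury identity, (I - U V^T)^(-1) = I + U (I_2 - G)^(-1) V^T.)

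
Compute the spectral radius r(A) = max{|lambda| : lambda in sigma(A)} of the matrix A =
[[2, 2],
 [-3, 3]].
r(A) = sqrt(12) ≈ 3.4641

The eigenvalues of A are the roots of its characteristic polynomial. With M = A (coefficients from the trace and determinant):
  p(λ) = det(λ I - M) = λ^2 - 5λ + 12.
For λ^2 - 5λ + 12 the discriminant is -23. It is negative, so the roots are the complex-conjugate pair λ = 5/2 ± (sqrt(23)/2) i ≈ 2.5 ± 2.3979i. For a conjugate pair the product of the roots equals the constant term, so |λ|^2 = 12 and |λ| = sqrt(12) ≈ 3.4641.
Thus the eigenvalues (to 4 decimals) are 2.5 ± 2.3979i (modulus 3.4641). The spectral radius is the largest modulus: r(A) = sqrt(12) ≈ 3.4641. (Cross-check: r(A) ≤ ||A||_2 ≈ 4.2426; equality holds whenever A is normal, though it can also hold for some non-normal A.)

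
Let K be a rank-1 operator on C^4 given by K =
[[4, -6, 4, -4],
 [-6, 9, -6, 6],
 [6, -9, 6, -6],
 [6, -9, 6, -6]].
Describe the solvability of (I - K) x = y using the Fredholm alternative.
(I - K) is invertible (det(I - K) = -12 ≠ 0), so for every y in C^4 the equation (I - K) x = y has a unique solution.

K has rank 1, so it is an outer product K = u v^T: every row of K is a multiple of one row vector. Reading off the entries, u = (-2, 3, -3, -3) and v = (-2, 3, -2, 2) (row i of K equals u_i·v^T). A rank-one matrix u v^T satisfies K u = u (v·u) and kills the (3)-dimensional subspace v^⊥, so its characteristic polynomial is lambda^3 (lambda - v·u) with v·u = tr K = 13. Hence the eigenvalues of I - K are 1 (multiplicity 3) and 1 - (13) = -12, so det(I - K) = -12. (Direct check: I - K =
[[-3, 6, -4, 4],
 [6, -8, 6, -6],
 [-6, 9, -5, 6],
 [-6, 9, -6, 7]]
has determinant -12.) The finite-dimensional Fredholm alternative says: either (I - K) is invertible, or ker(I - K) ≠ {0} and then range(I - K) = ker((I - K)^*)^⊥, with dim ker(I - K) = dim ker((I - K)^*). Since det(I - K) ≠ 0, 1 is not an eigenvalue of K and ker(I - K) = {0}, so we are in the first case: for every y there is a unique x = (I - K)^(-1) y. Explicitly, by the Sherman–Morrison formula, (I - u v^T)^(-1) = I + u v^T/(1 - v·u), i.e. (I - K)^(-1) = I + K/(-12).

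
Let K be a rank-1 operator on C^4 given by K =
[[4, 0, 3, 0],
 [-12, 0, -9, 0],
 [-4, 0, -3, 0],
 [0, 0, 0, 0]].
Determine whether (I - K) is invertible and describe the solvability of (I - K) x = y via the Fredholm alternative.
(I - K) is singular (det(I - K) = 0, i.e. 1 ∈ sigma(K)). (I - K) x = y is solvable iff y ⊥ ker((I - K)^*) = span{(4, 0, 3, 0)}, i.e. iff 4y_1 + 3y_3 = 0. When solvable, the solutions are x = y + c·(1, -3, -1, 0), c arbitrary (ker(I - K) = span{(1, -3, -1, 0)}, dimension 1).

K has rank 1, so it is an outer product K = u v^T: every row of K is a multiple of one row vector. Reading off the entries, u = (1, -3, -1, 0) and v = (4, 0, 3, 0) (row i of K equals u_i·v^T). A rank-one matrix u v^T satisfies K u = u (v·u) and kills the (3)-dimensional subspace v^⊥, so its characteristic polynomial is lambda^3 (lambda - v·u) with v·u = tr K = 1. Hence the eigenvalues of I - K are 1 (multiplicity 3) and 1 - (1) = 0, so det(I - K) = 0. (Direct check: I - K =
[[-3, 0, -3, 0],
 [12, 1, 9, 0],
 [4, 0, 4, 0],
 [0, 0, 0, 1]]
has determinant 0.) So 1 is an eigenvalue of K and (I - K) is not invertible. The finite-dimensional Fredholm alternative says: either (I - K) is invertible, or ker(I - K) ≠ {0} and then range(I - K) = ker((I - K)^*)^⊥, with dim ker(I - K) = dim ker((I - K)^*). We are in the second case, so we need both kernels. Kernel of I - K: (I - K) u = u - u (v·u) = u - u = 0, so ker(I - K) = span{u} = span{(1, -3, -1, 0)} (it is exactly 1-dimensional because rank(I - K) = 3). Kernel of the adjoint: K is real, so (I - K)^* = I - K^T = I - v u^T, and (I - v u^T) v = v - v (u·v) = 0; hence ker((I - K)^*) = span{v} = span{(4, 0, 3, 0)}. Therefore (I - K) x = y is solvable iff <y, v> = 0, i.e. iff 4y_1 + 3y_3 = 0. When this holds, K y = u (v·y) = 0, so (I - K) y = y and x = y is a particular solution; the full solution set is the line x = y + c·u = y + c·(1, -3, -1, 0), c ∈ C.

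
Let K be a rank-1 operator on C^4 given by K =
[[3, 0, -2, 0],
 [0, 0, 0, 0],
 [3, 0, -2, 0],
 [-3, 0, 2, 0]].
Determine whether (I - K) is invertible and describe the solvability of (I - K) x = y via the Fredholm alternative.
(I - K) is singular (det(I - K) = 0, i.e. 1 ∈ sigma(K)). (I - K) x = y is solvable iff y ⊥ ker((I - K)^*) = span{(3, 0, -2, 0)}, i.e. iff 3y_1 - 2y_3 = 0. When solvable, the solutions are x = y + c·(1, 0, 1, -1), c arbitrary (ker(I - K) = span{(1, 0, 1, -1)}, dimension 1).

K has rank 1, so it is an outer product K = u v^T: every row of K is a multiple of one row vector. Reading off the entries, u = (1, 0, 1, -1) and v = (3, 0, -2, 0) (row i of K equals u_i·v^T). A rank-one matrix u v^T satisfies K u = u (v·u) and kills the (3)-dimensional subspace v^⊥, so its characteristic polynomial is lambda^3 (lambda - v·u) with v·u = tr K = 1. Hence the eigenvalues of I - K are 1 (multiplicity 3) and 1 - (1) = 0, so det(I - K) = 0. (Direct check: I - K =
[[-2, 0, 2, 0],
 [0, 1, 0, 0],
 [-3, 0, 3, 0],
 [3, 0, -2, 1]]
has determinant 0.) So 1 is an eigenvalue of K and (I - K) is not invertible. The finite-dimensional Fredholm alternative says: either (I - K) is invertible, or ker(I - K) ≠ {0} and then range(I - K) = ker((I - K)^*)^⊥, with dim ker(I - K) = dim ker((I - K)^*). We are in the second case, so we need both kernels. Kernel of I - K: (I - K) u = u - u (v·u) = u - u = 0, so ker(I - K) = span{u} = span{(1, 0, 1, -1)} (it is exactly 1-dimensional because rank(I - K) = 3). Kernel of the adjoint: K is real, so (I - K)^* = I - K^T = I - v u^T, and (I - v u^T) v = v - v (u·v) = 0; hence ker((I - K)^*) = span{v} = span{(3, 0, -2, 0)}. Therefore (I - K) x = y is solvable iff <y, v> = 0, i.e. iff 3y_1 - 2y_3 = 0. When this holds, K y = u (v·y) = 0, so (I - K) y = y and x = y is a particular solution; the full solution set is the line x = y + c·u = y + c·(1, 0, 1, -1), c ∈ C.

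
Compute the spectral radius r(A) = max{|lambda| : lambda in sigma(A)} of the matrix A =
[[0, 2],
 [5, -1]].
r(A) = (1 + sqrt(41))/2 ≈ 3.7016

The eigenvalues of A are the roots of its characteristic polynomial. With M = A (coefficients from the trace and determinant):
  p(λ) = det(λ I - M) = λ^2 + λ - 10.
For λ^2 + λ - 10 the discriminant is 41. It is nonnegative but not a perfect square, so the roots are real and irrational: λ = (-1 ± sqrt(41))/2 ≈ 2.7016, -3.7016.
Thus the eigenvalues (to 4 decimals) are 2.7016 (modulus 2.7016); -3.7016 (modulus 3.7016). The spectral radius is the largest modulus: r(A) = (1 + sqrt(41))/2 ≈ 3.7016. (Cross-check: r(A) ≤ ||A||_2 ≈ 5.1167; equality holds whenever A is normal, though it can also hold for some non-normal A.)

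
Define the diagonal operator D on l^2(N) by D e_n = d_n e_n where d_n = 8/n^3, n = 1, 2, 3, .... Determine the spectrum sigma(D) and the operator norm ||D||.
sigma(D) = {8/n^3 : n ≥ 1} ∪ {0}; ||D|| = 8

A bounded diagonal operator on l^2 with diagonal entries d_n has spectrum equal to the closure of {d_n : n ≥ 1}: every d_n is an eigenvalue (with eigenvector e_n), so {d_n} ⊂ sigma(D); the spectrum is closed, so its closure is too; and for lambda not in the closure, (D - lambda I) has bounded inverse (the diagonal entries 1/(d_n - lambda) are bounded). For our sequence d_n = 8/n^3, n = 1, 2, 3, ...:
  - {d_n} = {8/n^3 : n ≥ 1}; the only limit point is 0
  - closure = {8/n^3 : n ≥ 1} ∪ {0}
For the norm: a diagonal operator has ||D|| = sup_n |d_n|. Here d_n = 8/n^3 is positive and decreasing, so sup_n |d_n| = d_1 = 8. So ||D|| = 8.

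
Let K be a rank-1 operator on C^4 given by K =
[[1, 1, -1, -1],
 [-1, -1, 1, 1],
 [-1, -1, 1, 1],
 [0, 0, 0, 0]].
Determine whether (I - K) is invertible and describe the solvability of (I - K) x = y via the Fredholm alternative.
(I - K) is singular (det(I - K) = 0, i.e. 1 ∈ sigma(K)). (I - K) x = y is solvable iff y ⊥ ker((I - K)^*) = span{(1, 1, -1, -1)}, i.e. iff y_1 + y_2 - y_3 - y_4 = 0. When solvable, the solutions are x = y + c·(1, -1, -1, 0), c arbitrary (ker(I - K) = span{(1, -1, -1, 0)}, dimension 1).

K has rank 1, so it is an outer product K = u v^T: every row of K is a multiple of one row vector. Reading off the entries, u = (1, -1, -1, 0) and v = (1, 1, -1, -1) (row i of K equals u_i·v^T). A rank-one matrix u v^T satisfies K u = u (v·u) and kills the (3)-dimensional subspace v^⊥, so its characteristic polynomial is lambda^3 (lambda - v·u) with v·u = tr K = 1. Hence the eigenvalues of I - K are 1 (multiplicity 3) and 1 - (1) = 0, so det(I - K) = 0. (Direct check: I - K =
[[0, -1, 1, 1],
 [1, 2, -1, -1],
 [1, 1, 0, -1],
 [0, 0, 0, 1]]
has determinant 0.) So 1 is an eigenvalue of K and (I - K) is not invertible. The finite-dimensional Fredholm alternative says: either (I - K) is invertible, or ker(I - K) ≠ {0} and then range(I - K) = ker((I - K)^*)^⊥, with dim ker(I - K) = dim ker((I - K)^*). We are in the second case, so we need both kernels. Kernel of I - K: (I - K) u = u - u (v·u) = u - u = 0, so ker(I - K) = span{u} = span{(1, -1, -1, 0)} (it is exactly 1-dimensional because rank(I - K) = 3). Kernel of the adjoint: K is real, so (I - K)^* = I - K^T = I - v u^T, and (I - v u^T) v = v - v (u·v) = 0; hence ker((I - K)^*) = span{v} = span{(1, 1, -1, -1)}. Therefore (I - K) x = y is solvable iff <y, v> = 0, i.e. iff y_1 + y_2 - y_3 - y_4 = 0. When this holds, K y = u (v·y) = 0, so (I - K) y = y and x = y is a particular solution; the full solution set is the line x = y + c·u = y + c·(1, -1, -1, 0), c ∈ C.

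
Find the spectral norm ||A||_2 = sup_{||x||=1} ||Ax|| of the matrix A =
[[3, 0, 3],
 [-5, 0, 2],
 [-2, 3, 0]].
||A||_2 ≈ 6.2633 (= sqrt(largest eigenvalue of A^T A))

||A||_2 = sigma_max(A) = sqrt(lambda_max(A^T A)). Form the symmetric matrix M = A^T A =
[[38, -6, -1],
 [-6, 9, 0],
 [-1, 0, 13]].
Its characteristic polynomial (trace, sum of principal 2x2 minors, determinant of M give the coefficients) is
  p(λ) = det(λ I - M) = λ^3 - 60λ^2 + 916λ - 3969.
No integer candidate from the rational root theorem (±divisors of 3969) is a root, so the roots are irrational. The cubic discriminant is Δ = 18206789 > 0, so there are three distinct real roots. p(7) = -154 and p(8) = 31 have opposite signs, so a root lies in (7, 8); Newton's method refines it to λ ≈ 7.8003. p(12) = 111 and p(13) = -4 have opposite signs, so a root lies in (12, 13); Newton's method refines it to λ ≈ 12.9707. p(39) = -186 and p(40) = 671 have opposite signs, so a root lies in (39, 40); Newton's method refines it to λ ≈ 39.229. Check (Vieta): the three roots sum to 60, matching tr M = 60.
So the eigenvalues of A^T A are ≈ 7.8003, 12.9707, 39.229 (all ≥ 0, as they must be for A^T A). The largest is λ_max ≈ 39.229, hence ||A||_2 = sqrt(λ_max) ≈ 6.2633.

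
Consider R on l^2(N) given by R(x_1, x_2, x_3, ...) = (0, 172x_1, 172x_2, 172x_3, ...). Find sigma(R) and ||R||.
sigma(R) = closed disk {z in C : |z| ≤ 172}; ||R|| = 172

Note R = 172·U where U is the unit right shift (U x)_k = x_{k-1} (with x_0 := 0); so ||R|| = 172||U|| and sigma(R) = 172·sigma(U). ||R x||^2 = sum_{k≥1} |172x_k|^2 = 29584||x||^2, so ||R|| = 172 and sigma(R) ⊂ {|z| ≤ 172}. For any |lambda| < 172, the equation (R - lambda I) x = 0 forces x_1 = 0, then 172x_k = lambda x_{k+1} ⇒ x = 0, so R has no eigenvalues. But (R - lambda I) is not surjective for |lambda| < 172: solving (R - lambda I) x = e_1 would require x_n proportional to (lambda/172)^(-n), which is not in l^2. So every |lambda| < 172 lies in the residual spectrum. The boundary |lambda| = 172 is in the approximate point spectrum (the spectrum is closed). Hence sigma(R) is the closed disk of radius 172.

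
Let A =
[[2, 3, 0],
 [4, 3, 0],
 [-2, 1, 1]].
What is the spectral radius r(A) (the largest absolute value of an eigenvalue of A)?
r(A) = 6

The eigenvalues of A are the roots of its characteristic polynomial. With M = A (coefficients from the trace, the sum of principal 2x2 minors, and det A):
  p(λ) = det(λ I - M) = λ^3 - 6λ^2 - λ + 6.
By the rational root theorem any rational root is an integer divisor of 6. Testing λ = 6: p(6) = 216 - 216 - 6 + 6 = 0, so λ = 6 is a root. Dividing out (λ - 6) leaves p(λ) = (λ - 6)(λ^2 - 1). For λ^2 - 1 the discriminant is 4. It is a perfect square (2^2), so the roots are rational: λ = (0 ± 2)/2 = 1, -1.
Thus the eigenvalues (to 4 decimals) are 1 (modulus 1); -1 (modulus 1); 6 (modulus 6). The spectral radius is the largest modulus: r(A) = 6. (Cross-check: r(A) ≤ ||A||_2 ≈ 6.1412; equality holds whenever A is normal, though it can also hold for some non-normal A.)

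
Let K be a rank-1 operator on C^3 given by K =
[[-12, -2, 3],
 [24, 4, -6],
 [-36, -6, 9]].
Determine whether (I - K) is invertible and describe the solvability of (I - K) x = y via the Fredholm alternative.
(I - K) is singular (det(I - K) = 0, i.e. 1 ∈ sigma(K)). (I - K) x = y is solvable iff y ⊥ ker((I - K)^*) = span{(-12, -2, 3)}, i.e. iff -12y_1 - 2y_2 + 3y_3 = 0. When solvable, the solutions are x = y + c·(1, -2, 3), c arbitrary (ker(I - K) = span{(1, -2, 3)}, dimension 1).

K has rank 1, so it is an outer product K = u v^T: every row of K is a multiple of one row vector. Reading off the entries, u = (1, -2, 3) and v = (-12, -2, 3) (row i of K equals u_i·v^T). A rank-one matrix u v^T satisfies K u = u (v·u) and kills the (2)-dimensional subspace v^⊥, so its characteristic polynomial is lambda^2 (lambda - v·u) with v·u = tr K = 1. Hence the eigenvalues of I - K are 1 (multiplicity 2) and 1 - (1) = 0, so det(I - K) = 0. (Direct check: I - K =
[[13, 2, -3],
 [-24, -3, 6],
 [36, 6, -8]]
has determinant 0.) So 1 is an eigenvalue of K and (I - K) is not invertible. The finite-dimensional Fredholm alternative says: either (I - K) is invertible, or ker(I - K) ≠ {0} and then range(I - K) = ker((I - K)^*)^⊥, with dim ker(I - K) = dim ker((I - K)^*). We are in the second case, so we need both kernels. Kernel of I - K: (I - K) u = u - u (v·u) = u - u = 0, so ker(I - K) = span{u} = span{(1, -2, 3)} (it is exactly 1-dimensional because rank(I - K) = 2). Kernel of the adjoint: K is real, so (I - K)^* = I - K^T = I - v u^T, and (I - v u^T) v = v - v (u·v) = 0; hence ker((I - K)^*) = span{v} = span{(-12, -2, 3)}. Therefore (I - K) x = y is solvable iff <y, v> = 0, i.e. iff -12y_1 - 2y_2 + 3y_3 = 0. When this holds, K y = u (v·y) = 0, so (I - K) y = y and x = y is a particular solution; the full solution set is the line x = y + c·u = y + c·(1, -2, 3), c ∈ C.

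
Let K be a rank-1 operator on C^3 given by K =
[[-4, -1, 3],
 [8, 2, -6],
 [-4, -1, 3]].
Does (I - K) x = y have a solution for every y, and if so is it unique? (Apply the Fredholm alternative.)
(I - K) is singular (det(I - K) = 0, i.e. 1 ∈ sigma(K)). (I - K) x = y is solvable iff y ⊥ ker((I - K)^*) = span{(-4, -1, 3)}, i.e. iff -4y_1 - y_2 + 3y_3 = 0. When solvable, the solutions are x = y + c·(1, -2, 1), c arbitrary (ker(I - K) = span{(1, -2, 1)}, dimension 1).

K has rank 1, so it is an outer product K = u v^T: every row of K is a multiple of one row vector. Reading off the entries, u = (1, -2, 1) and v = (-4, -1, 3) (row i of K equals u_i·v^T). A rank-one matrix u v^T satisfies K u = u (v·u) and kills the (2)-dimensional subspace v^⊥, so its characteristic polynomial is lambda^2 (lambda - v·u) with v·u = tr K = 1. Hence the eigenvalues of I - K are 1 (multiplicity 2) and 1 - (1) = 0, so det(I - K) = 0. (Direct check: I - K =
[[5, 1, -3],
 [-8, -1, 6],
 [4, 1, -2]]
has determinant 0.) So 1 is an eigenvalue of K and (I - K) is not invertible. The finite-dimensional Fredholm alternative says: either (I - K) is invertible, or ker(I - K) ≠ {0} and then range(I - K) = ker((I - K)^*)^⊥, with dim ker(I - K) = dim ker((I - K)^*). We are in the second case, so we need both kernels. Kernel of I - K: (I - K) u = u - u (v·u) = u - u = 0, so ker(I - K) = span{u} = span{(1, -2, 1)} (it is exactly 1-dimensional because rank(I - K) = 2). Kernel of the adjoint: K is real, so (I - K)^* = I - K^T = I - v u^T, and (I - v u^T) v = v - v (u·v) = 0; hence ker((I - K)^*) = span{v} = span{(-4, -1, 3)}. Therefore (I - K) x = y is solvable iff <y, v> = 0, i.e. iff -4y_1 - y_2 + 3y_3 = 0. When this holds, K y = u (v·y) = 0, so (I - K) y = y and x = y is a particular solution; the full solution set is the line x = y + c·u = y + c·(1, -2, 1), c ∈ C.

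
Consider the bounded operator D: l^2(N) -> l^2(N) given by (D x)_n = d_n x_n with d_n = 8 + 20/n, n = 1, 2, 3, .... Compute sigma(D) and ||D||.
sigma(D) = {8 + 20/n : n ≥ 1} ∪ {8}; ||D|| = 28

A bounded diagonal operator on l^2 with diagonal entries d_n has spectrum equal to the closure of {d_n : n ≥ 1}: every d_n is an eigenvalue (with eigenvector e_n), so {d_n} ⊂ sigma(D); the spectrum is closed, so its closure is too; and for lambda not in the closure, (D - lambda I) has bounded inverse (the diagonal entries 1/(d_n - lambda) are bounded). For our sequence d_n = 8 + 20/n, n = 1, 2, 3, ...:
  - {d_n} = {8 + 20/n : n ≥ 1}; the only limit point is 8
  - closure = {8 + 20/n : n ≥ 1} ∪ {8}
For the norm: a diagonal operator has ||D|| = sup_n |d_n|. Here d_n = 8 + 20/n is positive and decreasing, so sup_n |d_n| = d_1 = 8 + 20 = 28. So ||D|| = 28.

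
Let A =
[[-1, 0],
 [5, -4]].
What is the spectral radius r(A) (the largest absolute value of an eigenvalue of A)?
r(A) = 4

The eigenvalues of A are the roots of its characteristic polynomial. With M = A (coefficients from the trace and determinant):
  p(λ) = det(λ I - M) = λ^2 + 5λ + 4.
For λ^2 + 5λ + 4 the discriminant is 9. It is a perfect square (3^2), so the roots are rational: λ = (-5 ± 3)/2 = -1, -4.
Thus the eigenvalues (to 4 decimals) are -1 (modulus 1); -4 (modulus 4). The spectral radius is the largest modulus: r(A) = 4. (Cross-check: r(A) ≤ ||A||_2 ≈ 6.451; equality holds whenever A is normal, though it can also hold for some non-normal A.)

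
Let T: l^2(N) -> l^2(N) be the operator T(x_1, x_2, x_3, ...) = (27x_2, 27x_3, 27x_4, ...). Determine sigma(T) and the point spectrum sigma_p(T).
sigma(T) = closed disk {z in C : |z| ≤ 27}; sigma_p(T) = open disk {z in C : |z| < 27}

Note T = 27·V where V is the unit left shift (V x)_k = x_{k+1}; so sigma(T) = 27·sigma(V) and ||T|| = 27||V||. ||T x||^2 = 729sum_{k≥2} |x_k|^2 ≤ 729||x||^2, with equality on {x : x_1 = 0}, so ||T|| = 27. For any lambda with |lambda| < 27, set r = lambda/27 (|r| < 1); the vector x = (1, r, r^2, ...) is in l^2 and satisfies T x = 27(r, r^2, ...) = lambda x, so lambda is an eigenvalue. On the boundary |lambda| = 27 the geometric series diverges, so no l^2 eigenvector exists, but these lambda lie in the approximate point spectrum. Hence sigma(T) is the closed disk of radius 27 and sigma_p(T) is the open disk.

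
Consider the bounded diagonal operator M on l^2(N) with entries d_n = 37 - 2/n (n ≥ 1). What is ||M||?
||M|| = 37

For a diagonal operator on l^2 with entries d_n, ||M|| = sup_n |d_n|. Here d_1 = 35, d_2 = 36, ..., and d_n = 37 - 2/n increases monotonically toward 37. All terms lie in [35, 37), so |d_n| = d_n and the supremum is the limit 37, which is not attained by any individual d_n. Hence ||M|| = 37.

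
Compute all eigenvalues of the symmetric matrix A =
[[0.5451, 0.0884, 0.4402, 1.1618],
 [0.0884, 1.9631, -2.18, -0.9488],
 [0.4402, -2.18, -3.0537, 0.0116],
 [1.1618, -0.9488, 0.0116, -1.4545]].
sigma(A) ≈ {-4, -2, 1, 3}

A is real symmetric, so its spectrum consists of real eigenvalues. Expanding the characteristic polynomial of the displayed matrix gives
  det(λ I - A) = p(λ) = λ^4 + (2)λ^3 + (-13)λ^2 + (-14)λ + (24).
Solving p(λ) = 0 yields eigenvalues ≈ -4, -2, 1, 3. (A is shown rounded to 4 decimals, so these recover the underlying integer eigenvalues to within that precision.)
Verification: the trace of A = -2 equals the sum of eigenvalues -2, and det(A) ≈ 24.0002 matches the eigenvalue product 24.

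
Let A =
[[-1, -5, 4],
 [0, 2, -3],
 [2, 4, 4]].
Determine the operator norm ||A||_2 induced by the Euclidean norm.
||A||_2 ≈ 7.3821 (= sqrt(largest eigenvalue of A^T A))

||A||_2 = sigma_max(A) = sqrt(lambda_max(A^T A)). Form the symmetric matrix M = A^T A =
[[5, 13, 4],
 [13, 45, -10],
 [4, -10, 41]].
Its characteristic polynomial (trace, sum of principal 2x2 minors, determinant of M give the coefficients) is
  p(λ) = det(λ I - M) = λ^3 - 91λ^2 + 1990λ - 36.
No integer candidate from the rational root theorem (±divisors of 36) is a root, so the roots are irrational. The cubic discriminant is Δ = 1279989204 > 0, so there are three distinct real roots. p(0) = -36 and p(1) = 1864 have opposite signs, so a root lies in (0, 1); Newton's method refines it to λ ≈ 0.0181. p(36) = 324 and p(37) = -332 have opposite signs, so a root lies in (36, 37); Newton's method refines it to λ ≈ 36.4869. p(54) = -468 and p(55) = 514 have opposite signs, so a root lies in (54, 55); Newton's method refines it to λ ≈ 54.495. Check (Vieta): the three roots sum to 91, matching tr M = 91.
So the eigenvalues of A^T A are ≈ 0.0181, 36.4869, 54.495 (all ≥ 0, as they must be for A^T A). The largest is λ_max ≈ 54.495, hence ||A||_2 = sqrt(λ_max) ≈ 7.3821.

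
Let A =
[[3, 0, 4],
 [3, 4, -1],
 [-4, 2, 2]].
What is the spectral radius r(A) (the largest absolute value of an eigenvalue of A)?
r(A) ≈ 4.93

The eigenvalues of A are the roots of its characteristic polynomial. With M = A (coefficients from the trace, the sum of principal 2x2 minors, and det A):
  p(λ) = det(λ I - M) = λ^3 - 9λ^2 + 44λ - 118.
No integer candidate from the rational root theorem (±divisors of 118) is a root, so the roots are irrational. The cubic discriminant is Δ = -62852 < 0, so there is one real root and a complex-conjugate pair. p(4) = -22 and p(5) = 2 have opposite signs, so a root lies in (4, 5); Newton's method refines it to λ ≈ 4.93. Dividing out (λ - (4.93)) leaves approximately λ^2 - 4.07λ + 23.9349. For λ^2 - 4.07λ + 23.9349 the discriminant is -79.1751. It is negative, so the remaining roots are the complex-conjugate pair λ ≈ 2.035 ± 4.449i. Their product equals the constant term, so |λ|^2 ≈ 23.9349 and |λ| ≈ 4.8923.
Thus the eigenvalues (to 4 decimals) are 4.93 (modulus 4.93); 2.035 ± 4.449i (modulus 4.8923). The spectral radius is the largest modulus: r(A) ≈ 4.93. (Cross-check: r(A) ≤ ||A||_2 ≈ 5.9269; equality holds whenever A is normal, though it can also hold for some non-normal A.)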